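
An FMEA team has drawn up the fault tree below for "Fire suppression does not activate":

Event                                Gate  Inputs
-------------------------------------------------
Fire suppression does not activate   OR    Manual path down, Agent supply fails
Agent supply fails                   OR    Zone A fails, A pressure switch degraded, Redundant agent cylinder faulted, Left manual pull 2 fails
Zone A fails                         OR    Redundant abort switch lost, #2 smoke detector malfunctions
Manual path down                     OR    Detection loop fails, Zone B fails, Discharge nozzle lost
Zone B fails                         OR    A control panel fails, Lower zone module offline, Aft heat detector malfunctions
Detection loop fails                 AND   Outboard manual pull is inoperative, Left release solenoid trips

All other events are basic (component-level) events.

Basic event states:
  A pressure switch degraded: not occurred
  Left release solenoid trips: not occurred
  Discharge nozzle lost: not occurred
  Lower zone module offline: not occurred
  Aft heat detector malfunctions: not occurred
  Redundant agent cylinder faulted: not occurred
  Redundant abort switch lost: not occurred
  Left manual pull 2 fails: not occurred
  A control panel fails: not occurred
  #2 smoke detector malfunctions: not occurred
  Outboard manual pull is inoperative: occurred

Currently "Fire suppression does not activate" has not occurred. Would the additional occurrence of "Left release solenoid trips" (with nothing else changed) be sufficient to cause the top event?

Counterfactual: set "Left release solenoid trips" to occurred.
Detection loop fails [AND]: Outboard manual pull is inoperative=occurs, Left release solenoid trips=occurs → all inputs occur → occurs.
Zone B fails [OR]: A control panel fails=not, Lower zone module offline=not, Aft heat detector malfunctions=not → no input occurs → does not occur.
Manual path down [OR]: Detection loop fails=occurs, Zone B fails=not, Discharge nozzle lost=not → at least one input occurs → occurs.
Zone A fails [OR]: Redundant abort switch lost=not, #2 smoke detector malfunctions=not → no input occurs → does not occur.
Agent supply fails [OR]: Zone A fails=not, A pressure switch degraded=not, Redundant agent cylinder faulted=not, Left manual pull 2 fails=not → no input occurs → does not occur.
Fire suppression does not activate [OR]: Manual path down=occurs, Agent supply fails=not → at least one input occurs → occurs.

Yes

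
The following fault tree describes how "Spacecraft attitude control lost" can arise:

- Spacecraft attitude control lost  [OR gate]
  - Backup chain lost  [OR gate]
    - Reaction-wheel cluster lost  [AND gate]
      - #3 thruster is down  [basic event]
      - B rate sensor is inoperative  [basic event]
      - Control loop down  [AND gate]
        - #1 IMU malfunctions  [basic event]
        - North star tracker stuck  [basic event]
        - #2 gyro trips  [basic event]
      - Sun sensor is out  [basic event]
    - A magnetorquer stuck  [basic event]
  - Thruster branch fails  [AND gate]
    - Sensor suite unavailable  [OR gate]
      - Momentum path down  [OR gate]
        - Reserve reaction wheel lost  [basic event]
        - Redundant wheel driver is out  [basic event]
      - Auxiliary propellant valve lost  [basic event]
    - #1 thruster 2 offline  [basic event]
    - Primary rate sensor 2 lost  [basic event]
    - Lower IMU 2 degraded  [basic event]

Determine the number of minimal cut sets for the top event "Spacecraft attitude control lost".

Control loop down [AND]: one cut set from each child combined → 1 × 1 × 1 = 1 cut set(s).
Reaction-wheel cluster lost [AND]: one cut set from each child combined → 1 × 1 × 1 × 1 = 1 cut set(s).
Backup chain lost [OR]: union of children's cut sets → 2 cut set(s).
Momentum path down [OR]: union of children's cut sets → 2 cut set(s).
Sensor suite unavailable [OR]: union of children's cut sets → 3 cut set(s).
Thruster branch fails [AND]: one cut set from each child combined → 3 × 1 × 1 × 1 = 3 cut set(s).
Spacecraft attitude control lost [OR]: union of children's cut sets → 5 cut set(s).
Minimal cut sets: {#1 IMU malfunctions, #2 gyro trips, #3 thruster is down, B rate sensor is inoperative, North star tracker stuck, Sun sensor is out}; {A magnetorquer stuck}; {#1 thruster 2 offline, Lower IMU 2 degraded, Primary rate sensor 2 lost, Reserve reaction wheel lost}; {#1 thruster 2 offline, Lower IMU 2 degraded, Primary rate sensor 2 lost, Redundant wheel driver is out}; {#1 thruster 2 offline, Auxiliary propellant valve lost, Lower IMU 2 degraded, Primary rate sensor 2 lost}.

5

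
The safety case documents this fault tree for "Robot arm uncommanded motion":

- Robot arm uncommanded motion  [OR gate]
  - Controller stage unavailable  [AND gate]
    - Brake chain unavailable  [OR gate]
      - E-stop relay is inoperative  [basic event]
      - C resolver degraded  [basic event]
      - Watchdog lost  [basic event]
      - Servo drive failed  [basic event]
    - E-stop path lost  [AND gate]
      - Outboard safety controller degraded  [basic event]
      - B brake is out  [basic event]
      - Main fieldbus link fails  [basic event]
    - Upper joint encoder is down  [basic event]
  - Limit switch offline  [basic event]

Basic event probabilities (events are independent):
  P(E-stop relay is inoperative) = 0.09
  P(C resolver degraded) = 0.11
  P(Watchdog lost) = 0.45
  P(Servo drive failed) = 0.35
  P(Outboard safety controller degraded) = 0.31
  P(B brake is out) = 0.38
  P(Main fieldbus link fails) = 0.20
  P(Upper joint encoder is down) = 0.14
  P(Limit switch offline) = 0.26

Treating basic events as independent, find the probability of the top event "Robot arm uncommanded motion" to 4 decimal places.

0.2617

P(Brake chain unavailable) [OR] = 1 − (1−0.09) × (1−0.11) × (1−0.45) × (1−0.35) = 0.710461
P(E-stop path lost) [AND] = 0.31 × 0.38 × 0.20 = 0.023560
P(Controller stage unavailable) [AND] = 0.710461 × 0.023560 × 0.14 = 0.002343
P(Robot arm uncommanded motion) [OR] = 1 − (1−0.002343) × (1−0.26) = 0.261734
Rounded to 4 decimal places: P(Robot arm uncommanded motion) ≈ 0.2617.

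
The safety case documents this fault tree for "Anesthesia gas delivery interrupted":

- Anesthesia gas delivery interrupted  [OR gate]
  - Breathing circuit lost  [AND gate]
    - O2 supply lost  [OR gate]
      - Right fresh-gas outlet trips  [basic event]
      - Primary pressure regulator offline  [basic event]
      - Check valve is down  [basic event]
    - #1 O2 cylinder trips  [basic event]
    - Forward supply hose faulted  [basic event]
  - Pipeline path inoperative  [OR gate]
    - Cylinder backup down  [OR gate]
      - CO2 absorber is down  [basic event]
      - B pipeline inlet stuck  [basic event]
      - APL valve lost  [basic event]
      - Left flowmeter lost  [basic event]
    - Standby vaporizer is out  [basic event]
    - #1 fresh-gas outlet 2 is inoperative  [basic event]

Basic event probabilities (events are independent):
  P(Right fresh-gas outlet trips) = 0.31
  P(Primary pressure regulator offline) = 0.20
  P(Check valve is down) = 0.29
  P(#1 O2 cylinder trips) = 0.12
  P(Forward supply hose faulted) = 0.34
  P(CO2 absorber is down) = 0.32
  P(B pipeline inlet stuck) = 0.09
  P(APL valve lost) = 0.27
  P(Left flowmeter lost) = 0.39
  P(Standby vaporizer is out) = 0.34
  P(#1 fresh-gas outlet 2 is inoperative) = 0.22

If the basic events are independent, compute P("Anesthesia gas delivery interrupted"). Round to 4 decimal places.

0.8617

P(O2 supply lost) [OR] = 1 − (1−0.31) × (1−0.20) × (1−0.29) = 0.608080
P(Breathing circuit lost) [AND] = 0.608080 × 0.12 × 0.34 = 0.024810
P(Cylinder backup down) [OR] = 1 − (1−0.32) × (1−0.09) × (1−0.27) × (1−0.39) = 0.724448
P(Pipeline path inoperative) [OR] = 1 − (1−0.724448) × (1−0.34) × (1−0.22) = 0.858146
P(Anesthesia gas delivery interrupted) [OR] = 1 − (1−0.024810) × (1−0.858146) = 0.861665
Rounded to 4 decimal places: P(Anesthesia gas delivery interrupted) ≈ 0.8617.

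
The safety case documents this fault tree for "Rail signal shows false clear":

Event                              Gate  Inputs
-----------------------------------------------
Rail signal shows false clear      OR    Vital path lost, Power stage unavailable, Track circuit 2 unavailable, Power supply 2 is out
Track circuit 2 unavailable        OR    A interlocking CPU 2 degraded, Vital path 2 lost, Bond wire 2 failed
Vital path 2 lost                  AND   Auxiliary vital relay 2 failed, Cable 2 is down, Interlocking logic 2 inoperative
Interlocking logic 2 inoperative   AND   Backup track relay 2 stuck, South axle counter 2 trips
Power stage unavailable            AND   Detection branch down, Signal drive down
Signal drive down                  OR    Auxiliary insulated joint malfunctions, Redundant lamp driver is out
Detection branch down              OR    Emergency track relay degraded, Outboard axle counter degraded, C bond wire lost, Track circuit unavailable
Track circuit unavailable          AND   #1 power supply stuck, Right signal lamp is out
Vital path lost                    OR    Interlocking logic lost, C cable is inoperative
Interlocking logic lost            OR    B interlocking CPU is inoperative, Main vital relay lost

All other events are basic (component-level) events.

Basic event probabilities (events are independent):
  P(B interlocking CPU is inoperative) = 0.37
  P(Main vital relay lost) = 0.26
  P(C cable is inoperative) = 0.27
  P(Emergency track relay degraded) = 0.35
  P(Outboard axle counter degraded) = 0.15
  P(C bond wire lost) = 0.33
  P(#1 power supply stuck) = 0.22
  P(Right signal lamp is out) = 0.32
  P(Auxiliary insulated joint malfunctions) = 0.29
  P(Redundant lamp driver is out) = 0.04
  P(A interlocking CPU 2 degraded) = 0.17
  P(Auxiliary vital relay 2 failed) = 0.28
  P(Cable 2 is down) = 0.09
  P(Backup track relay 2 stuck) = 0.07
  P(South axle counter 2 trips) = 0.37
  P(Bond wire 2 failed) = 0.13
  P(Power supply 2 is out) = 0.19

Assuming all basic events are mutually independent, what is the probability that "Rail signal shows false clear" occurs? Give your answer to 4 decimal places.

0.8426

P(Interlocking logic lost) [OR] = 1 − (1−0.37) × (1−0.26) = 0.533800
P(Vital path lost) [OR] = 1 − (1−0.533800) × (1−0.27) = 0.659674
P(Track circuit unavailable) [AND] = 0.22 × 0.32 = 0.070400
P(Detection branch down) [OR] = 1 − (1−0.35) × (1−0.15) × (1−0.33) × (1−0.070400) = 0.655885
P(Signal drive down) [OR] = 1 − (1−0.29) × (1−0.04) = 0.318400
P(Power stage unavailable) [AND] = 0.655885 × 0.318400 = 0.208834
P(Interlocking logic 2 inoperative) [AND] = 0.07 × 0.37 = 0.025900
P(Vital path 2 lost) [AND] = 0.28 × 0.09 × 0.025900 = 0.000653
P(Track circuit 2 unavailable) [OR] = 1 − (1−0.17) × (1−0.000653) × (1−0.13) = 0.278372
P(Rail signal shows false clear) [OR] = 1 − (1−0.659674) × (1−0.208834) × (1−0.278372) × (1−0.19) = 0.842616
Rounded to 4 decimal places: P(Rail signal shows false clear) ≈ 0.8426.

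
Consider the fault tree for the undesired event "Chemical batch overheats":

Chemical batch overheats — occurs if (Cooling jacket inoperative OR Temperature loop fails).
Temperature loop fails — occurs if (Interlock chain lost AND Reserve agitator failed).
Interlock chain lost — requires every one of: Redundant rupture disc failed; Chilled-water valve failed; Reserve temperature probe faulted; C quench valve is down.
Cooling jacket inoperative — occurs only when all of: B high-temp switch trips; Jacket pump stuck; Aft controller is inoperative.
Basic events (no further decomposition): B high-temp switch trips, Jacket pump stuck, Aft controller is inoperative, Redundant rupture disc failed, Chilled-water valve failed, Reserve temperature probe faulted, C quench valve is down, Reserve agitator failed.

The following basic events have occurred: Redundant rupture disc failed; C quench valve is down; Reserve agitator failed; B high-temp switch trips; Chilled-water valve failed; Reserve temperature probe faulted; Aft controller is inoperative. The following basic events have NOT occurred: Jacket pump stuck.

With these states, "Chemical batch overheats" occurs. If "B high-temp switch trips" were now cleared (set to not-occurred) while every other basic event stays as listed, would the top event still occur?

Yes

Counterfactual: set "B high-temp switch trips" to not occurred.
Cooling jacket inoperative [AND]: B high-temp switch trips=not, Jacket pump stuck=not, Aft controller is inoperative=occurs → not all inputs occur → does not occur.
Interlock chain lost [AND]: Redundant rupture disc failed=occurs, Chilled-water valve failed=occurs, Reserve temperature probe faulted=occurs, C quench valve is down=occurs → all inputs occur → occurs.
Temperature loop fails [AND]: Interlock chain lost=occurs, Reserve agitator failed=occurs → all inputs occur → occurs.
Chemical batch overheats [OR]: Cooling jacket inoperative=not, Temperature loop fails=occurs → at least one input occurs → occurs.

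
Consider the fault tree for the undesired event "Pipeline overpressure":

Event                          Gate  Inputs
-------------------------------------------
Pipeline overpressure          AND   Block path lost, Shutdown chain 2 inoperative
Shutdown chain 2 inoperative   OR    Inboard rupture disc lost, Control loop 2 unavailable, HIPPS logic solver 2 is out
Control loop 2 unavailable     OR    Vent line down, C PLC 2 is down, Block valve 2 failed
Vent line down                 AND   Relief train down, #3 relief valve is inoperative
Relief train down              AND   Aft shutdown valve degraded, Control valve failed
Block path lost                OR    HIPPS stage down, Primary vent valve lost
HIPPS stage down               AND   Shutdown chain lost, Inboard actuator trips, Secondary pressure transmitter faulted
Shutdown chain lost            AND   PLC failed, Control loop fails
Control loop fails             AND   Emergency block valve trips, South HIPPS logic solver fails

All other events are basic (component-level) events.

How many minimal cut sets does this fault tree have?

Control loop fails [AND]: one cut set from each child combined → 1 × 1 = 1 cut set(s).
Shutdown chain lost [AND]: one cut set from each child combined → 1 × 1 = 1 cut set(s).
HIPPS stage down [AND]: one cut set from each child combined → 1 × 1 × 1 = 1 cut set(s).
Block path lost [OR]: union of children's cut sets → 2 cut set(s).
Relief train down [AND]: one cut set from each child combined → 1 × 1 = 1 cut set(s).
Vent line down [AND]: one cut set from each child combined → 1 × 1 = 1 cut set(s).
Control loop 2 unavailable [OR]: union of children's cut sets → 3 cut set(s).
Shutdown chain 2 inoperative [OR]: union of children's cut sets → 5 cut set(s).
Pipeline overpressure [AND]: one cut set from each child combined → 2 × 5 = 10 cut set(s).
Minimal cut sets: {Emergency block valve trips, Inboard actuator trips, Inboard rupture disc lost, PLC failed, Secondary pressure transmitter faulted, South HIPPS logic solver fails}; {#3 relief valve is inoperative, Aft shutdown valve degraded, Control valve failed, Emergency block valve trips, Inboard actuator trips, PLC failed, Secondary pressure transmitter faulted, South HIPPS logic solver fails}; {C PLC 2 is down, Emergency block valve trips, Inboard actuator trips, PLC failed, Secondary pressure transmitter faulted, South HIPPS logic solver fails}; {Block valve 2 failed, Emergency block valve trips, Inboard actuator trips, PLC failed, Secondary pressure transmitter faulted, South HIPPS logic solver fails}; {Emergency block valve trips, HIPPS logic solver 2 is out, Inboard actuator trips, PLC failed, Secondary pressure transmitter faulted, South HIPPS logic solver fails}; {Inboard rupture disc lost, Primary vent valve lost}; {#3 relief valve is inoperative, Aft shutdown valve degraded, Control valve failed, Primary vent valve lost}; {C PLC 2 is down, Primary vent valve lost}; {Block valve 2 failed, Primary vent valve lost}; {HIPPS logic solver 2 is out, Primary vent valve lost}.

10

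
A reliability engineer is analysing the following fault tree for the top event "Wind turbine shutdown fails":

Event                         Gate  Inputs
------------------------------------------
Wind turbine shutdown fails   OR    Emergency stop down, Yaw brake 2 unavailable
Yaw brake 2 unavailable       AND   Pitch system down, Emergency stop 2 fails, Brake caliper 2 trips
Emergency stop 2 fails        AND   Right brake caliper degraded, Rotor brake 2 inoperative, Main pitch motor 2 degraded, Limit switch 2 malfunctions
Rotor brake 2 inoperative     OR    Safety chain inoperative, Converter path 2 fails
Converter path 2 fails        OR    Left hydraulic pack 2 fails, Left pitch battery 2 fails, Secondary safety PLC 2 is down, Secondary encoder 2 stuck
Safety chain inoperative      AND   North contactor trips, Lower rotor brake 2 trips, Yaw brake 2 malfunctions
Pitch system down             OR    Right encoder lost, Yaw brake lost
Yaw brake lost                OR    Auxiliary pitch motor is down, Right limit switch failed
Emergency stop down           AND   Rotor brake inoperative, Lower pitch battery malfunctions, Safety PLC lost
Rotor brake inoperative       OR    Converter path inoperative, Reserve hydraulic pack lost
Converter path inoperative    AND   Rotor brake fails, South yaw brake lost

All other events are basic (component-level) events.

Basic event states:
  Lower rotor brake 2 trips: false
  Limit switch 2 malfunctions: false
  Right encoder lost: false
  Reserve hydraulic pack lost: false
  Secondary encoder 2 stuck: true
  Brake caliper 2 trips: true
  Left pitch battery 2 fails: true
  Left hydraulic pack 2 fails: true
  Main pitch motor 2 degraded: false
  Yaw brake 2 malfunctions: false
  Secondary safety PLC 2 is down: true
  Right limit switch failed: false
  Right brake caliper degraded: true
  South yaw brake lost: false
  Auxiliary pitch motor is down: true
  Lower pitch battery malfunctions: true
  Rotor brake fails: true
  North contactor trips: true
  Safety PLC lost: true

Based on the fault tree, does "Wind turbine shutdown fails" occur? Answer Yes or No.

Converter path inoperative [AND]: Rotor brake fails=occurs, South yaw brake lost=not → not all inputs occur → does not occur.
Rotor brake inoperative [OR]: Converter path inoperative=not, Reserve hydraulic pack lost=not → no input occurs → does not occur.
Emergency stop down [AND]: Rotor brake inoperative=not, Lower pitch battery malfunctions=occurs, Safety PLC lost=occurs → not all inputs occur → does not occur.
Yaw brake lost [OR]: Auxiliary pitch motor is down=occurs, Right limit switch failed=not → at least one input occurs → occurs.
Pitch system down [OR]: Right encoder lost=not, Yaw brake lost=occurs → at least one input occurs → occurs.
Safety chain inoperative [AND]: North contactor trips=occurs, Lower rotor brake 2 trips=not, Yaw brake 2 malfunctions=not → not all inputs occur → does not occur.
Converter path 2 fails [OR]: Left hydraulic pack 2 fails=occurs, Left pitch battery 2 fails=occurs, Secondary safety PLC 2 is down=occurs, Secondary encoder 2 stuck=occurs → at least one input occurs → occurs.
Rotor brake 2 inoperative [OR]: Safety chain inoperative=not, Converter path 2 fails=occurs → at least one input occurs → occurs.
Emergency stop 2 fails [AND]: Right brake caliper degraded=occurs, Rotor brake 2 inoperative=occurs, Main pitch motor 2 degraded=not, Limit switch 2 malfunctions=not → not all inputs occur → does not occur.
Yaw brake 2 unavailable [AND]: Pitch system down=occurs, Emergency stop 2 fails=not, Brake caliper 2 trips=occurs → not all inputs occur → does not occur.
Wind turbine shutdown fails [OR]: Emergency stop down=not, Yaw brake 2 unavailable=not → no input occurs → does not occur.

No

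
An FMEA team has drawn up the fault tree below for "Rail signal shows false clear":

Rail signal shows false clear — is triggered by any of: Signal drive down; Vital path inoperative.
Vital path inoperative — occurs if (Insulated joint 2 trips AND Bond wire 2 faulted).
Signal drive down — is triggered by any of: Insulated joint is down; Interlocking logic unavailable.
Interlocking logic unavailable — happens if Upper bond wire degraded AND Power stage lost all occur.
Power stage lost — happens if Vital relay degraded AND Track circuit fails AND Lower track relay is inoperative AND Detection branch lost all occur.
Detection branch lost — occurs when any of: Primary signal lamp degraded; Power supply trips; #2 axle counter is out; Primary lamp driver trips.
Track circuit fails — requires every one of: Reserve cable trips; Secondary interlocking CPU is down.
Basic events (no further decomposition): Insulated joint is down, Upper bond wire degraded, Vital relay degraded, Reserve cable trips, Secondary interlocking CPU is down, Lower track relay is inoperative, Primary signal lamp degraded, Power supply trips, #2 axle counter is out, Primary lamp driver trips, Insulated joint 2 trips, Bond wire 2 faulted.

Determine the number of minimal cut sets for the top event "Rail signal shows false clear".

6

Track circuit fails [AND]: one cut set from each child combined → 1 × 1 = 1 cut set(s).
Detection branch lost [OR]: union of children's cut sets → 4 cut set(s).
Power stage lost [AND]: one cut set from each child combined → 1 × 1 × 1 × 4 = 4 cut set(s).
Interlocking logic unavailable [AND]: one cut set from each child combined → 1 × 4 = 4 cut set(s).
Signal drive down [OR]: union of children's cut sets → 5 cut set(s).
Vital path inoperative [AND]: one cut set from each child combined → 1 × 1 = 1 cut set(s).
Rail signal shows false clear [OR]: union of children's cut sets → 6 cut set(s).
Minimal cut sets: {Insulated joint is down}; {Lower track relay is inoperative, Primary signal lamp degraded, Reserve cable trips, Secondary interlocking CPU is down, Upper bond wire degraded, Vital relay degraded}; {Lower track relay is inoperative, Power supply trips, Reserve cable trips, Secondary interlocking CPU is down, Upper bond wire degraded, Vital relay degraded}; {#2 axle counter is out, Lower track relay is inoperative, Reserve cable trips, Secondary interlocking CPU is down, Upper bond wire degraded, Vital relay degraded}; {Lower track relay is inoperative, Primary lamp driver trips, Reserve cable trips, Secondary interlocking CPU is down, Upper bond wire degraded, Vital relay degraded}; {Bond wire 2 faulted, Insulated joint 2 trips}.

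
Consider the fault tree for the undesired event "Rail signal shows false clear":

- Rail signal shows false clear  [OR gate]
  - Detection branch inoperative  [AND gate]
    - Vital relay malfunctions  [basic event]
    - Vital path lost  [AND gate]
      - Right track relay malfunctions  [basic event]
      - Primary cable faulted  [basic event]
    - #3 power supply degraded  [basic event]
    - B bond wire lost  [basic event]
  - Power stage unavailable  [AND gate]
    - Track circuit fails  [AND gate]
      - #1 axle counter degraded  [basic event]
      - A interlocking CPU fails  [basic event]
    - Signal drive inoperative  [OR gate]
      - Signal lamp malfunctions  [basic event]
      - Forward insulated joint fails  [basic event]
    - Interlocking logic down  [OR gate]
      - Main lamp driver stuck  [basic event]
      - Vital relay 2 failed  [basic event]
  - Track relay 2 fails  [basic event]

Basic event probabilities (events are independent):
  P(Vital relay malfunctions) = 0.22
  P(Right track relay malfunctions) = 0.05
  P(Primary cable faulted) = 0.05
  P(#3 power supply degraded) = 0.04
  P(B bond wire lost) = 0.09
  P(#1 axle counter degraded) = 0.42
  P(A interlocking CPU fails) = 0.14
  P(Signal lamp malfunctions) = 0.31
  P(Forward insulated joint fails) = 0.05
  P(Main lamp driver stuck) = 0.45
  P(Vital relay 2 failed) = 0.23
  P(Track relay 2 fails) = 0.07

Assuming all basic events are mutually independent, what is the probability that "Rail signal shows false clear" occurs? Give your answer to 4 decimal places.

0.0809

P(Vital path lost) [AND] = 0.05 × 0.05 = 0.002500
P(Detection branch inoperative) [AND] = 0.22 × 0.002500 × 0.04 × 0.09 = 0.000002
P(Track circuit fails) [AND] = 0.42 × 0.14 = 0.058800
P(Signal drive inoperative) [OR] = 1 − (1−0.31) × (1−0.05) = 0.344500
P(Interlocking logic down) [OR] = 1 − (1−0.45) × (1−0.23) = 0.576500
P(Power stage unavailable) [AND] = 0.058800 × 0.344500 × 0.576500 = 0.011678
P(Rail signal shows false clear) [OR] = 1 − (1−0.000002) × (1−0.011678) × (1−0.07) = 0.080862
Rounded to 4 decimal places: P(Rail signal shows false clear) ≈ 0.0809.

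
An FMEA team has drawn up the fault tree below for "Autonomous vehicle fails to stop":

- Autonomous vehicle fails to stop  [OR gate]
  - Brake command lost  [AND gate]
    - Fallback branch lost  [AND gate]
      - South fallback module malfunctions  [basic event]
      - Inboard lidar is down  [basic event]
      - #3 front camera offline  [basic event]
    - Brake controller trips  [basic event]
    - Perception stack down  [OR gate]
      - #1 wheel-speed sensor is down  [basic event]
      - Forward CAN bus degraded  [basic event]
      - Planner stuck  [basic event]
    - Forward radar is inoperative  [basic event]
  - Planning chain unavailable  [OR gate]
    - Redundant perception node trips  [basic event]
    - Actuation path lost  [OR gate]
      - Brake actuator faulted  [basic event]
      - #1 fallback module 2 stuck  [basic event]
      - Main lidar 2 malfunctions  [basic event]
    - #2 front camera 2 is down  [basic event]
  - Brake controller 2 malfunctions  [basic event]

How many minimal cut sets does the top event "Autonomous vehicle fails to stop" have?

Fallback branch lost [AND]: one cut set from each child combined → 1 × 1 × 1 = 1 cut set(s).
Perception stack down [OR]: union of children's cut sets → 3 cut set(s).
Brake command lost [AND]: one cut set from each child combined → 1 × 1 × 3 × 1 = 3 cut set(s).
Actuation path lost [OR]: union of children's cut sets → 3 cut set(s).
Planning chain unavailable [OR]: union of children's cut sets → 5 cut set(s).
Autonomous vehicle fails to stop [OR]: union of children's cut sets → 9 cut set(s).
Minimal cut sets: {#1 wheel-speed sensor is down, #3 front camera offline, Brake controller trips, Forward radar is inoperative, Inboard lidar is down, South fallback module malfunctions}; {#3 front camera offline, Brake controller trips, Forward CAN bus degraded, Forward radar is inoperative, Inboard lidar is down, South fallback module malfunctions}; {#3 front camera offline, Brake controller trips, Forward radar is inoperative, Inboard lidar is down, Planner stuck, South fallback module malfunctions}; {Redundant perception node trips}; {Brake actuator faulted}; {#1 fallback module 2 stuck}; {Main lidar 2 malfunctions}; {#2 front camera 2 is down}; {Brake controller 2 malfunctions}.

9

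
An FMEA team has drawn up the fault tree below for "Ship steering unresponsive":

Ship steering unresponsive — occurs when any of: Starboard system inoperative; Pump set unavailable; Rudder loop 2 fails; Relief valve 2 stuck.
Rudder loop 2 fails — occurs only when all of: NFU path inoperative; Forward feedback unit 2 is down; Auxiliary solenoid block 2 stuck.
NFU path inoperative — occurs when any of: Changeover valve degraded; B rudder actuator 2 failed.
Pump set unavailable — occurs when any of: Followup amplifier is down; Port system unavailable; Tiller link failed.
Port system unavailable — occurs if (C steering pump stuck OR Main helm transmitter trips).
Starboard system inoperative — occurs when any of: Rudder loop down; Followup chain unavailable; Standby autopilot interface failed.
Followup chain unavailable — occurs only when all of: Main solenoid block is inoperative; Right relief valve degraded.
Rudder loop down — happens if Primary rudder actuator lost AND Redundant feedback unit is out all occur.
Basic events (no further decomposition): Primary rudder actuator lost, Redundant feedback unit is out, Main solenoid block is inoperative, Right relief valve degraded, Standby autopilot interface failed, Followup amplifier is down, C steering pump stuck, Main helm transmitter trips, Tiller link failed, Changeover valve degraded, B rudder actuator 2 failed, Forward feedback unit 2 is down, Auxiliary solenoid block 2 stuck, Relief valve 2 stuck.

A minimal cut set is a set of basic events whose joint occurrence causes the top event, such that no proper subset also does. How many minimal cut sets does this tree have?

Rudder loop down [AND]: one cut set from each child combined → 1 × 1 = 1 cut set(s).
Followup chain unavailable [AND]: one cut set from each child combined → 1 × 1 = 1 cut set(s).
Starboard system inoperative [OR]: union of children's cut sets → 3 cut set(s).
Port system unavailable [OR]: union of children's cut sets → 2 cut set(s).
Pump set unavailable [OR]: union of children's cut sets → 4 cut set(s).
NFU path inoperative [OR]: union of children's cut sets → 2 cut set(s).
Rudder loop 2 fails [AND]: one cut set from each child combined → 2 × 1 × 1 = 2 cut set(s).
Ship steering unresponsive [OR]: union of children's cut sets → 10 cut set(s).
Minimal cut sets: {Primary rudder actuator lost, Redundant feedback unit is out}; {Main solenoid block is inoperative, Right relief valve degraded}; {Standby autopilot interface failed}; {Followup amplifier is down}; {C steering pump stuck}; {Main helm transmitter trips}; {Tiller link failed}; {Auxiliary solenoid block 2 stuck, Changeover valve degraded, Forward feedback unit 2 is down}; {Auxiliary solenoid block 2 stuck, B rudder actuator 2 failed, Forward feedback unit 2 is down}; {Relief valve 2 stuck}.

10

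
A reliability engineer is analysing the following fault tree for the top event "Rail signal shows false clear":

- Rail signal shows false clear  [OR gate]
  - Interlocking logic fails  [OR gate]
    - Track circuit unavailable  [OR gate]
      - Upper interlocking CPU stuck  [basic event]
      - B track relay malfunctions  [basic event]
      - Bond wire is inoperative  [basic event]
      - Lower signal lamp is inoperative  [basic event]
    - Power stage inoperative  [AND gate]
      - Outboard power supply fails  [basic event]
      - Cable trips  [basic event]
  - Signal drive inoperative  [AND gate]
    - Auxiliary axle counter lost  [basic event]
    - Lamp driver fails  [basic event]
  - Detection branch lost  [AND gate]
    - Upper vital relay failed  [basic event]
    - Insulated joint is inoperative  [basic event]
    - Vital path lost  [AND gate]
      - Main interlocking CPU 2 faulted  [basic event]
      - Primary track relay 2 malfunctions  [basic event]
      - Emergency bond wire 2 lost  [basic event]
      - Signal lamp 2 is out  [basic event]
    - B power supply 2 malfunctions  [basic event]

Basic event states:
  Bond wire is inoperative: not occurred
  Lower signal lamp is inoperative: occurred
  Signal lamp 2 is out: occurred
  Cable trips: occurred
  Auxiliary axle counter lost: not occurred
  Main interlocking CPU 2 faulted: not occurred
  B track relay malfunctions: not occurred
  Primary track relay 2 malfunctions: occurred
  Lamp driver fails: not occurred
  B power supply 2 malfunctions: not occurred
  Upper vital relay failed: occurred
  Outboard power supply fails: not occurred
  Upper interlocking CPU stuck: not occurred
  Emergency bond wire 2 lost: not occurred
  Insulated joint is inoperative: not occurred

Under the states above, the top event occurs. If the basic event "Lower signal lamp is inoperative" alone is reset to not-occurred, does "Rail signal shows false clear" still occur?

Counterfactual: set "Lower signal lamp is inoperative" to not occurred.
Track circuit unavailable [OR]: Upper interlocking CPU stuck=not, B track relay malfunctions=not, Bond wire is inoperative=not, Lower signal lamp is inoperative=not → no input occurs → does not occur.
Power stage inoperative [AND]: Outboard power supply fails=not, Cable trips=occurs → not all inputs occur → does not occur.
Interlocking logic fails [OR]: Track circuit unavailable=not, Power stage inoperative=not → no input occurs → does not occur.
Signal drive inoperative [AND]: Auxiliary axle counter lost=not, Lamp driver fails=not → not all inputs occur → does not occur.
Vital path lost [AND]: Main interlocking CPU 2 faulted=not, Primary track relay 2 malfunctions=occurs, Emergency bond wire 2 lost=not, Signal lamp 2 is out=occurs → not all inputs occur → does not occur.
Detection branch lost [AND]: Upper vital relay failed=occurs, Insulated joint is inoperative=not, Vital path lost=not, B power supply 2 malfunctions=not → not all inputs occur → does not occur.
Rail signal shows false clear [OR]: Interlocking logic fails=not, Signal drive inoperative=not, Detection branch lost=not → no input occurs → does not occur.

No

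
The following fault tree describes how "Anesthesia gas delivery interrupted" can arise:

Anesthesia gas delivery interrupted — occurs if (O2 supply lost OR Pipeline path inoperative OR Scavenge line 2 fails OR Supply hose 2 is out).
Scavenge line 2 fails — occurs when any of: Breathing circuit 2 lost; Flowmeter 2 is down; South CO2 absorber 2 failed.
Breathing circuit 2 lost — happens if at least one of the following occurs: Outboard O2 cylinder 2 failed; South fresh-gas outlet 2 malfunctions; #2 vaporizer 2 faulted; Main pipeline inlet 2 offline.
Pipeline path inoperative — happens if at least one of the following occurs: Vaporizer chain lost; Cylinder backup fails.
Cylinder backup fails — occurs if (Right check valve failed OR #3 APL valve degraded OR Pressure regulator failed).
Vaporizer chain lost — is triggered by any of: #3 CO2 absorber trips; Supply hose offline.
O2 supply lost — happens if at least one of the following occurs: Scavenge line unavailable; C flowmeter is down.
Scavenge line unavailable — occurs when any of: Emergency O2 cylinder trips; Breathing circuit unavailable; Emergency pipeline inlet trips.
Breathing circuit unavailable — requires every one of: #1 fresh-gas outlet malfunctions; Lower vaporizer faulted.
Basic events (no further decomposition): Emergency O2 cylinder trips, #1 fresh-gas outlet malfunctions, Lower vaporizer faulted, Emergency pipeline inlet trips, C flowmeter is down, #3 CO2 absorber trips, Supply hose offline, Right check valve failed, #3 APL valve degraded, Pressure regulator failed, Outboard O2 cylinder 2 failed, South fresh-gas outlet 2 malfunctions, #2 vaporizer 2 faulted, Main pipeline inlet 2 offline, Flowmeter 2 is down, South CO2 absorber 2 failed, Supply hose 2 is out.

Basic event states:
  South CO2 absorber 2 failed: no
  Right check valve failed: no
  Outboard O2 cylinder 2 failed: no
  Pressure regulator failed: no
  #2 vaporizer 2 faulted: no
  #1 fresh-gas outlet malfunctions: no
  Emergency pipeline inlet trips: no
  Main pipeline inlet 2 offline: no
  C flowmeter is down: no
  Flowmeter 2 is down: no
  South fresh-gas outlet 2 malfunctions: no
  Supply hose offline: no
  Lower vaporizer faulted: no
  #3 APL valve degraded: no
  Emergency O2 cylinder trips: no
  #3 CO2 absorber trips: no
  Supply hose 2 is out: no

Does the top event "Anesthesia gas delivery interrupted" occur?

Breathing circuit unavailable [AND]: #1 fresh-gas outlet malfunctions=not, Lower vaporizer faulted=not → not all inputs occur → does not occur.
Scavenge line unavailable [OR]: Emergency O2 cylinder trips=not, Breathing circuit unavailable=not, Emergency pipeline inlet trips=not → no input occurs → does not occur.
O2 supply lost [OR]: Scavenge line unavailable=not, C flowmeter is down=not → no input occurs → does not occur.
Vaporizer chain lost [OR]: #3 CO2 absorber trips=not, Supply hose offline=not → no input occurs → does not occur.
Cylinder backup fails [OR]: Right check valve failed=not, #3 APL valve degraded=not, Pressure regulator failed=not → no input occurs → does not occur.
Pipeline path inoperative [OR]: Vaporizer chain lost=not, Cylinder backup fails=not → no input occurs → does not occur.
Breathing circuit 2 lost [OR]: Outboard O2 cylinder 2 failed=not, South fresh-gas outlet 2 malfunctions=not, #2 vaporizer 2 faulted=not, Main pipeline inlet 2 offline=not → no input occurs → does not occur.
Scavenge line 2 fails [OR]: Breathing circuit 2 lost=not, Flowmeter 2 is down=not, South CO2 absorber 2 failed=not → no input occurs → does not occur.
Anesthesia gas delivery interrupted [OR]: O2 supply lost=not, Pipeline path inoperative=not, Scavenge line 2 fails=not, Supply hose 2 is out=not → no input occurs → does not occur.

No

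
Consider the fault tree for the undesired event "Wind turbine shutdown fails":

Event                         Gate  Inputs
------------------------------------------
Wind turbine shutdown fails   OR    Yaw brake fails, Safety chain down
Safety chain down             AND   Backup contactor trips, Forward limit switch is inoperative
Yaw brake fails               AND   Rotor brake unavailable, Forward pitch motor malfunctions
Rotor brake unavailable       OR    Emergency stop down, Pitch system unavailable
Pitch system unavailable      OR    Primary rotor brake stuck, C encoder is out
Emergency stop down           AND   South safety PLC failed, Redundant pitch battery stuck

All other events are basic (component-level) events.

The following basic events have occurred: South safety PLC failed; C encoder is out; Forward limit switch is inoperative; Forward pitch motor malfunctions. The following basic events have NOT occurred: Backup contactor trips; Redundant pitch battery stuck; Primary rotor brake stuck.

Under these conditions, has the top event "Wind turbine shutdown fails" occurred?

Yes

Emergency stop down [AND]: South safety PLC failed=occurs, Redundant pitch battery stuck=not → not all inputs occur → does not occur.
Pitch system unavailable [OR]: Primary rotor brake stuck=not, C encoder is out=occurs → at least one input occurs → occurs.
Rotor brake unavailable [OR]: Emergency stop down=not, Pitch system unavailable=occurs → at least one input occurs → occurs.
Yaw brake fails [AND]: Rotor brake unavailable=occurs, Forward pitch motor malfunctions=occurs → all inputs occur → occurs.
Safety chain down [AND]: Backup contactor trips=not, Forward limit switch is inoperative=occurs → not all inputs occur → does not occur.
Wind turbine shutdown fails [OR]: Yaw brake fails=occurs, Safety chain down=not → at least one input occurs → occurs.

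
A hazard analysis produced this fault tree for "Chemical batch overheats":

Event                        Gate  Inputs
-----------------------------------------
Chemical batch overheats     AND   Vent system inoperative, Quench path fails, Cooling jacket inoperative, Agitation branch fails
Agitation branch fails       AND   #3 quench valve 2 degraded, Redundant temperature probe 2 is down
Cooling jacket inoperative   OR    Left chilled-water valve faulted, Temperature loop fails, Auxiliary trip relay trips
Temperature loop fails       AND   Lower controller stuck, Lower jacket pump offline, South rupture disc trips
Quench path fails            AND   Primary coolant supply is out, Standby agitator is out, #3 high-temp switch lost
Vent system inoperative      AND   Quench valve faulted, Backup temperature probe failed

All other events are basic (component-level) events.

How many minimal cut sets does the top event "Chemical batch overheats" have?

3

Vent system inoperative [AND]: one cut set from each child combined → 1 × 1 = 1 cut set(s).
Quench path fails [AND]: one cut set from each child combined → 1 × 1 × 1 = 1 cut set(s).
Temperature loop fails [AND]: one cut set from each child combined → 1 × 1 × 1 = 1 cut set(s).
Cooling jacket inoperative [OR]: union of children's cut sets → 3 cut set(s).
Agitation branch fails [AND]: one cut set from each child combined → 1 × 1 = 1 cut set(s).
Chemical batch overheats [AND]: one cut set from each child combined → 1 × 1 × 3 × 1 = 3 cut set(s).
Minimal cut sets: {#3 high-temp switch lost, #3 quench valve 2 degraded, Backup temperature probe failed, Left chilled-water valve faulted, Primary coolant supply is out, Quench valve faulted, Redundant temperature probe 2 is down, Standby agitator is out}; {#3 high-temp switch lost, #3 quench valve 2 degraded, Backup temperature probe failed, Lower controller stuck, Lower jacket pump offline, Primary coolant supply is out, Quench valve faulted, Redundant temperature probe 2 is down, South rupture disc trips, Standby agitator is out}; {#3 high-temp switch lost, #3 quench valve 2 degraded, Auxiliary trip relay trips, Backup temperature probe failed, Primary coolant supply is out, Quench valve faulted, Redundant temperature probe 2 is down, Standby agitator is out}.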